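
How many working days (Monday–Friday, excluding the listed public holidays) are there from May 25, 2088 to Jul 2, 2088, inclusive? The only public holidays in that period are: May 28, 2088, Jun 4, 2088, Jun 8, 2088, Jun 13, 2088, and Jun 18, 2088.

25 working days

May 25, 2088 is a Tuesday.
From May 25, 2088 to Jul 2, 2088 is 39 days inclusive.
39 = 7 × 5 + 4, so there are 5 full weeks plus 4 extra days.
Each full week contributes 5 weekdays (Mon–Fri): 5 × 5 = 25.
The 4 extra days are Tuesday, Wednesday, Thursday, Friday — 4 of them qualify.
Total: 25 + 4 = 29.
Holidays: May 28, 2088 (Fri); Jun 4, 2088 (Fri); Jun 8, 2088 (Tue); Jun 13, 2088 (Sun); Jun 18, 2088 (Fri).
4 of the 5 holidays fall on weekdays; the rest are weekends and were already excluded.
Business days: 29 − 4 = 25.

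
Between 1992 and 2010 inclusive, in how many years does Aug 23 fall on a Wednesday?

Day of week of August 23 in each year:
1992: Sun, 1993: Mon, 1994: Tue, 1995: Wed ✓, 1996: Fri, 1997: Sat, 1998: Sun, 1999: Mon, 2000: Wed ✓, 2001: Thu, 2002: Fri, 2003: Sat, 2004: Mon, 2005: Tue, 2006: Wed ✓, 2007: Thu, 2008: Sat, 2009: Sun, 2010: Mon
Wednesdays: 1995, 2000, 2006.

3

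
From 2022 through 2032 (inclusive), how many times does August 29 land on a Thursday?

2

Day of week of August 29 in each year:
2022: Mon, 2023: Tue, 2024: Thu ✓, 2025: Fri, 2026: Sat, 2027: Sun, 2028: Tue, 2029: Wed, 2030: Thu ✓, 2031: Fri, 2032: Sun
Thursdays: 2024, 2030.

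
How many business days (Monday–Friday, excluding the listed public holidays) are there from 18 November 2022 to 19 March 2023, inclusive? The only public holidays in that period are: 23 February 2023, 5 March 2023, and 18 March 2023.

85

18 November 2022 is a Friday.
From 18 November 2022 to 19 March 2023 is 122 days inclusive.
122 = 7 × 17 + 3, so there are 17 full weeks plus 3 extra days.
Each full week contributes 5 weekdays (Mon–Fri): 17 × 5 = 85.
The 3 extra days are Friday, Saturday, Sunday — 1 of them qualifies.
Total: 85 + 1 = 86.
Holidays: 23 February 2023 (Thu); 5 March 2023 (Sun); 18 March 2023 (Sat).
1 of the 3 holidays fall on weekdays; the rest are weekends and were already excluded.
Business days: 86 − 1 = 85.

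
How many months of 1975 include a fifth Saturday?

A month has five Saturdays exactly when Saturday falls within its first (length − 28) days.
Jan: 31 days, starts Wed → 5 of Wed, Thu, Fri
Feb: 28 days, starts Sat → 5 of (none)
Mar: 31 days, starts Sat → 5 of Sat, Sun, Mon ✓
Apr: 30 days, starts Tue → 5 of Tue, Wed
May: 31 days, starts Thu → 5 of Thu, Fri, Sat ✓
Jun: 30 days, starts Sun → 5 of Sun, Mon
Jul: 31 days, starts Tue → 5 of Tue, Wed, Thu
Aug: 31 days, starts Fri → 5 of Fri, Sat, Sun ✓
Sep: 30 days, starts Mon → 5 of Mon, Tue
Oct: 31 days, starts Wed → 5 of Wed, Thu, Fri
Nov: 30 days, starts Sat → 5 of Sat, Sun ✓
Dec: 31 days, starts Mon → 5 of Mon, Tue, Wed
Months with five Saturdays: Mar, May, Aug, Nov.

4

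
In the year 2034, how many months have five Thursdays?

A month has five Thursdays exactly when Thursday falls within its first (length − 28) days.
Jan: 31 days, starts Sun → 5 of Sun, Mon, Tue
Feb: 28 days, starts Wed → 5 of (none)
Mar: 31 days, starts Wed → 5 of Wed, Thu, Fri ✓
Apr: 30 days, starts Sat → 5 of Sat, Sun
May: 31 days, starts Mon → 5 of Mon, Tue, Wed
Jun: 30 days, starts Thu → 5 of Thu, Fri ✓
Jul: 31 days, starts Sat → 5 of Sat, Sun, Mon
Aug: 31 days, starts Tue → 5 of Tue, Wed, Thu ✓
Sep: 30 days, starts Fri → 5 of Fri, Sat
Oct: 31 days, starts Sun → 5 of Sun, Mon, Tue
Nov: 30 days, starts Wed → 5 of Wed, Thu ✓
Dec: 31 days, starts Fri → 5 of Fri, Sat, Sun
Months with five Thursdays: Mar, Jun, Aug, Nov.

4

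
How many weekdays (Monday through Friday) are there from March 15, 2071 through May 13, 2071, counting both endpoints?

43 weekdays

March 15, 2071 is a Sunday.
The range spans 60 days (inclusive of both endpoints).
60 = 7 × 8 + 4, so there are 8 full weeks plus 4 extra days.
Each full week contributes 5 weekdays (Mon–Fri): 8 × 5 = 40.
The 4 extra days are Sun, Mon, Tue, Wed — 3 of them qualify.
Total: 40 + 3 = 43.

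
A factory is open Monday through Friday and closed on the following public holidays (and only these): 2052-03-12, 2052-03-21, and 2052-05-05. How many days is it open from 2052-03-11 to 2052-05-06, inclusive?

39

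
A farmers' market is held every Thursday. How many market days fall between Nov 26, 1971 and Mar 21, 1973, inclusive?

68

Nov 26, 1971 is a Friday.
From Nov 26, 1971 to Mar 21, 1973 is 482 days inclusive.
482 = 7 × 68 + 6, so there are 68 full weeks plus 6 extra days.
Each full week contributes one Thursday: 68 so far.
The 6 extra days are Fri, Sat, Sun, Mon, Tue, Wed — none qualify.
Total: 68 + 0 = 68.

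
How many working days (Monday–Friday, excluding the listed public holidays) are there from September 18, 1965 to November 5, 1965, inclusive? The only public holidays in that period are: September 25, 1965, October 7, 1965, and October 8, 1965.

September 18, 1965 is a Saturday.
That's 49 days from start to end, counting both.
49 = 7 × 7, so the span is exactly 7 full weeks.
Each full week contributes 5 weekdays (Mon–Fri): 7 × 5 = 35.
Total: 35.
Holidays: September 25, 1965 (Sat); October 7, 1965 (Thu); October 8, 1965 (Fri).
2 of the 3 holidays fall on weekdays; the rest are weekends and were already excluded.
Business days: 35 − 2 = 33.

33 working days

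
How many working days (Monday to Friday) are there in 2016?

1 January 2016 is a Friday.
From 1 January 2016 to 31 December 2016 is 366 days inclusive.
366 = 7 × 52 + 2, so there are 52 full weeks plus 2 extra days.
Each full week contributes 5 weekdays (Mon–Fri): 52 × 5 = 260.
The 2 extra days are Friday, Saturday — 1 of them qualifies.
Total: 260 + 1 = 261.

261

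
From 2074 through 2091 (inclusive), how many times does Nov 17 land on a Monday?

2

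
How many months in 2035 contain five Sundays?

4

A month has five Sundays exactly when Sunday falls within its first (length − 28) days.
Jan: 31 days, starts Mon → 5 of Mon, Tue, Wed
Feb: 28 days, starts Thu → 5 of (none)
Mar: 31 days, starts Thu → 5 of Thu, Fri, Sat
Apr: 30 days, starts Sun → 5 of Sun, Mon ✓
May: 31 days, starts Tue → 5 of Tue, Wed, Thu
Jun: 30 days, starts Fri → 5 of Fri, Sat
Jul: 31 days, starts Sun → 5 of Sun, Mon, Tue ✓
Aug: 31 days, starts Wed → 5 of Wed, Thu, Fri
Sep: 30 days, starts Sat → 5 of Sat, Sun ✓
Oct: 31 days, starts Mon → 5 of Mon, Tue, Wed
Nov: 30 days, starts Thu → 5 of Thu, Fri
Dec: 31 days, starts Sat → 5 of Sat, Sun, Mon ✓
Months with five Sundays: Apr, Jul, Sep, Dec.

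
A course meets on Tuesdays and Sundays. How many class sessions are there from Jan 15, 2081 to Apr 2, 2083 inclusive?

230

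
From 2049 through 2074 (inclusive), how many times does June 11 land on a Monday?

4

Day of week of June 11 in each year:
2049: Fri, 2050: Sat, 2051: Sun, 2052: Tue, 2053: Wed, 2054: Thu, 2055: Fri, 2056: Sun, 2057: Mon ✓, 2058: Tue, 2059: Wed, 2060: Fri, 2061: Sat, 2062: Sun, 2063: Mon ✓, 2064: Wed, 2065: Thu, 2066: Fri, 2067: Sat, 2068: Mon ✓, 2069: Tue, 2070: Wed, 2071: Thu, 2072: Sat, 2073: Sun, 2074: Mon ✓
Mondays: 2057, 2063, 2068, 2074.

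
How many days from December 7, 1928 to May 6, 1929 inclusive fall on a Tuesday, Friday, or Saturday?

December 7, 1928 is a Friday.
The range spans 151 days (inclusive of both endpoints).
151 = 7 × 21 + 4, so there are 21 full weeks plus 4 extra days.
Each full week contributes 3 days from the set (Tue, Fri, Sat): 21 × 3 = 63.
The 4 extra days are Friday, Saturday, Sunday, Monday — 2 of them qualify.
Total: 63 + 2 = 65.

65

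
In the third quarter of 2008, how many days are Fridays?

2008-07-01 is a Tuesday.
That's 92 days from start to end, counting both.
92 = 7 × 13 + 1, so there are 13 full weeks plus 1 extra day.
Each full week contributes one Friday: 13 so far.
The 1 extra day is Tue — none qualify.
Total: 13 + 0 = 13.

13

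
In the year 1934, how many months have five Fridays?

A month has five Fridays exactly when Friday falls within its first (length − 28) days.
Jan: 31 days, starts Mon → 5 of Mon, Tue, Wed
Feb: 28 days, starts Thu → 5 of (none)
Mar: 31 days, starts Thu → 5 of Thu, Fri, Sat ✓
Apr: 30 days, starts Sun → 5 of Sun, Mon
May: 31 days, starts Tue → 5 of Tue, Wed, Thu
Jun: 30 days, starts Fri → 5 of Fri, Sat ✓
Jul: 31 days, starts Sun → 5 of Sun, Mon, Tue
Aug: 31 days, starts Wed → 5 of Wed, Thu, Fri ✓
Sep: 30 days, starts Sat → 5 of Sat, Sun
Oct: 31 days, starts Mon → 5 of Mon, Tue, Wed
Nov: 30 days, starts Thu → 5 of Thu, Fri ✓
Dec: 31 days, starts Sat → 5 of Sat, Sun, Mon
Months with five Fridays: Mar, Jun, Aug, Nov.

4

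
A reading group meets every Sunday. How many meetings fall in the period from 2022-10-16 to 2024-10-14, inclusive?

2022-10-16 is a Sunday.
From 2022-10-16 to 2024-10-14 is 730 days inclusive.
730 = 7 × 104 + 2, so there are 104 full weeks plus 2 extra days.
Each full week contributes one Sunday: 104 so far.
The 2 extra days are Sun, Mon — 1 of them qualifies.
Total: 104 + 1 = 105.

105 Sundays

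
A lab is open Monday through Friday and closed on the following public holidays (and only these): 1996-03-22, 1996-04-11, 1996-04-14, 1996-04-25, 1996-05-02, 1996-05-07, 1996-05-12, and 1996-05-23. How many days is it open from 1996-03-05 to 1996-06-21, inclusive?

1996-03-05 is a Tuesday.
From 1996-03-05 to 1996-06-21 is 109 days inclusive.
109 = 7 × 15 + 4, so there are 15 full weeks plus 4 extra days.
Each full week contributes 5 weekdays (Mon–Fri): 15 × 5 = 75.
The 4 extra days are Tue, Wed, Thu, Fri — 4 of them qualify.
Total: 75 + 4 = 79.
Holidays: 1996-03-22 (Fri); 1996-04-11 (Thu); 1996-04-14 (Sun); 1996-04-25 (Thu); 1996-05-02 (Thu); 1996-05-07 (Tue); 1996-05-12 (Sun); 1996-05-23 (Thu).
6 of the 8 holidays fall on weekdays; the rest are weekends and were already excluded.
Business days: 79 − 6 = 73.

73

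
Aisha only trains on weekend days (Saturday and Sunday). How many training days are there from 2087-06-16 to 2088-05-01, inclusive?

2087-06-16 is a Monday.
From 2087-06-16 to 2088-05-01 is 321 days inclusive.
321 = 7 × 45 + 6, so there are 45 full weeks plus 6 extra days.
Each full week contributes 2 weekend days (Sat, Sun): 45 × 2 = 90.
The 6 extra days are Mon, Tue, Wed, Thu, Fri, Sat — 1 of them qualifies.
Total: 90 + 1 = 91.

91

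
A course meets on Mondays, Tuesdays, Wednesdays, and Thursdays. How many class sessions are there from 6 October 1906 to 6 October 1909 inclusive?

6 October 1906 is a Saturday.
From 6 October 1906 to 6 October 1909 is 1097 days inclusive.
1097 = 7 × 156 + 5, so there are 156 full weeks plus 5 extra days.
Each full week contributes 4 days from the set (Mon, Tue, Wed, Thu): 156 × 4 = 624.
The 5 extra days are Sat, Sun, Mon, Tue, Wed — 3 of them qualify.
Total: 624 + 3 = 627.

627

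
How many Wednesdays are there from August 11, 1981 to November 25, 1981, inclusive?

August 11, 1981 is a Tuesday.
The range spans 107 days (inclusive of both endpoints).
107 = 7 × 15 + 2, so there are 15 full weeks plus 2 extra days.
Each full week contributes one Wednesday: 15 so far.
The 2 extra days are Tuesday, Wednesday — 1 of them qualifies.
Total: 15 + 1 = 16.

16 Wednesdays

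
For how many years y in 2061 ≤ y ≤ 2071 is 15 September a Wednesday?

1

Day of week of September 15 in each year:
2061: Thu, 2062: Fri, 2063: Sat, 2064: Mon, 2065: Tue, 2066: Wed ✓, 2067: Thu, 2068: Sat, 2069: Sun, 2070: Mon, 2071: Tue
Wednesdays: 2066.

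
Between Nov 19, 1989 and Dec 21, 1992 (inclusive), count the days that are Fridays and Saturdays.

322

Nov 19, 1989 is a Sunday.
That's 1129 days from start to end, counting both.
1129 = 7 × 161 + 2, so there are 161 full weeks plus 2 extra days.
Each full week contributes 2 days from the set (Fri, Sat): 161 × 2 = 322.
The 2 extra days are Sunday, Monday — none qualify.
Total: 322 + 0 = 322.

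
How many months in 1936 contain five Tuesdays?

A month has five Tuesdays exactly when Tuesday falls within its first (length − 28) days.
Jan: 31 days, starts Wed → 5 of Wed, Thu, Fri
Feb: 29 days, starts Sat → 5 of Sat
Mar: 31 days, starts Sun → 5 of Sun, Mon, Tue ✓
Apr: 30 days, starts Wed → 5 of Wed, Thu
May: 31 days, starts Fri → 5 of Fri, Sat, Sun
Jun: 30 days, starts Mon → 5 of Mon, Tue ✓
Jul: 31 days, starts Wed → 5 of Wed, Thu, Fri
Aug: 31 days, starts Sat → 5 of Sat, Sun, Mon
Sep: 30 days, starts Tue → 5 of Tue, Wed ✓
Oct: 31 days, starts Thu → 5 of Thu, Fri, Sat
Nov: 30 days, starts Sun → 5 of Sun, Mon
Dec: 31 days, starts Tue → 5 of Tue, Wed, Thu ✓
Months with five Tuesdays: Mar, Jun, Sep, Dec.

4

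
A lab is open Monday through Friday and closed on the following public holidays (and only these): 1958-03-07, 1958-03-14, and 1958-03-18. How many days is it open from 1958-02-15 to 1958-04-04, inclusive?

32

1958-02-15 is a Saturday.
From 1958-02-15 to 1958-04-04 is 49 days inclusive.
49 = 7 × 7, so the span is exactly 7 full weeks.
Each full week contributes 5 weekdays (Mon–Fri): 7 × 5 = 35.
Holidays: 1958-03-07 (Fri); 1958-03-14 (Fri); 1958-03-18 (Tue).
All 3 holidays fall on weekdays, so subtract 3.
Business days: 35 − 3 = 32.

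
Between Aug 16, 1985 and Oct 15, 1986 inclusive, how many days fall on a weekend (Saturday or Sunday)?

122

Aug 16, 1985 is a Friday.
From Aug 16, 1985 to Oct 15, 1986 is 426 days inclusive.
426 = 7 × 60 + 6, so there are 60 full weeks plus 6 extra days.
Each full week contributes 2 weekend days (Sat, Sun): 60 × 2 = 120.
The 6 extra days are Friday, Saturday, Sunday, Monday, Tuesday, Wednesday — 2 of them qualify.
Total: 120 + 2 = 122.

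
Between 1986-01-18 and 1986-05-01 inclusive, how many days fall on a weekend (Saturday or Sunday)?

30

1986-01-18 is a Saturday.
That's 104 days from start to end, counting both.
104 = 7 × 14 + 6, so there are 14 full weeks plus 6 extra days.
Each full week contributes 2 weekend days (Sat, Sun): 14 × 2 = 28.
The 6 extra days are Sat, Sun, Mon, Tue, Wed, Thu — 2 of them qualify.
Total: 28 + 2 = 30.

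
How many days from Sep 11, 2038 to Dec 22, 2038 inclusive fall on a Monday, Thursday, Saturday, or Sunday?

59

Sep 11, 2038 is a Saturday.
The range spans 103 days (inclusive of both endpoints).
103 = 7 × 14 + 5, so there are 14 full weeks plus 5 extra days.
Each full week contributes 4 days from the set (Mon, Thu, Sat, Sun): 14 × 4 = 56.
The 5 extra days are Sat, Sun, Mon, Tue, Wed — 3 of them qualify.
Total: 56 + 3 = 59.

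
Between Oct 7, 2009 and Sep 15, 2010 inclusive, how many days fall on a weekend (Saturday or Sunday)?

98

Oct 7, 2009 is a Wednesday.
From Oct 7, 2009 to Sep 15, 2010 is 344 days inclusive.
344 = 7 × 49 + 1, so there are 49 full weeks plus 1 extra day.
Each full week contributes 2 weekend days (Sat, Sun): 49 × 2 = 98.
The 1 extra day is Wednesday — none qualify.
Total: 98 + 0 = 98.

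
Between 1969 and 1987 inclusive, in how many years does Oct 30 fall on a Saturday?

Day of week of October 30 in each year:
1969: Thu, 1970: Fri, 1971: Sat ✓, 1972: Mon, 1973: Tue, 1974: Wed, 1975: Thu, 1976: Sat ✓, 1977: Sun, 1978: Mon, 1979: Tue, 1980: Thu, 1981: Fri, 1982: Sat ✓, 1983: Sun, 1984: Tue, 1985: Wed, 1986: Thu, 1987: Fri
Saturdays: 1971, 1976, 1982.

3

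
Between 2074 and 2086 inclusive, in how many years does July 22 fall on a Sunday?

2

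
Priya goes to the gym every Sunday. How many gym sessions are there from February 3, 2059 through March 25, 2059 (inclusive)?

February 3, 2059 is a Monday.
That's 51 days from start to end, counting both.
51 = 7 × 7 + 2, so there are 7 full weeks plus 2 extra days.
Each full week contributes one Sunday: 7 so far.
The 2 extra days are Mon, Tue — none qualify.
Total: 7 + 0 = 7.

7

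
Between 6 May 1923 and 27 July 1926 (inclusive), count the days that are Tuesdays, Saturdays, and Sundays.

6 May 1923 is a Sunday.
The range spans 1179 days (inclusive of both endpoints).
1179 = 7 × 168 + 3, so there are 168 full weeks plus 3 extra days.
Each full week contributes 3 days from the set (Tue, Sat, Sun): 168 × 3 = 504.
The 3 extra days are Sunday, Monday, Tuesday — 2 of them qualify.
Total: 504 + 2 = 506.

506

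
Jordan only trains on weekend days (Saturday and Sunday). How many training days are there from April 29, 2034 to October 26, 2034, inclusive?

April 29, 2034 is a Saturday.
That's 181 days from start to end, counting both.
181 = 7 × 25 + 6, so there are 25 full weeks plus 6 extra days.
Each full week contributes 2 weekend days (Sat, Sun): 25 × 2 = 50.
The 6 extra days are Saturday, Sunday, Monday, Tuesday, Wednesday, Thursday — 2 of them qualify.
Total: 50 + 2 = 52.

52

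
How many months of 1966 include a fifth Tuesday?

A month has five Tuesdays exactly when Tuesday falls within its first (length − 28) days.
Jan: 31 days, starts Sat → 5 of Sat, Sun, Mon
Feb: 28 days, starts Tue → 5 of (none)
Mar: 31 days, starts Tue → 5 of Tue, Wed, Thu ✓
Apr: 30 days, starts Fri → 5 of Fri, Sat
May: 31 days, starts Sun → 5 of Sun, Mon, Tue ✓
Jun: 30 days, starts Wed → 5 of Wed, Thu
Jul: 31 days, starts Fri → 5 of Fri, Sat, Sun
Aug: 31 days, starts Mon → 5 of Mon, Tue, Wed ✓
Sep: 30 days, starts Thu → 5 of Thu, Fri
Oct: 31 days, starts Sat → 5 of Sat, Sun, Mon
Nov: 30 days, starts Tue → 5 of Tue, Wed ✓
Dec: 31 days, starts Thu → 5 of Thu, Fri, Sat
Months with five Tuesdays: Mar, May, Aug, Nov.

4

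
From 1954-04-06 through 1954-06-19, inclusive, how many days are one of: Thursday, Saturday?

1954-04-06 is a Tuesday.
From 1954-04-06 to 1954-06-19 is 75 days inclusive.
75 = 7 × 10 + 5, so there are 10 full weeks plus 5 extra days.
Each full week contributes 2 days from the set (Thu, Sat): 10 × 2 = 20.
The 5 extra days are Tuesday, Wednesday, Thursday, Friday, Saturday — 2 of them qualify.
Total: 20 + 2 = 22.

22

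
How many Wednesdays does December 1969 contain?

1969-12-01 is a Monday.
That's 31 days from start to end, counting both.
31 = 7 × 4 + 3, so there are 4 full weeks plus 3 extra days.
Each full week contributes one Wednesday: 4 so far.
The 3 extra days are Monday, Tuesday, Wednesday — 1 of them qualifies.
Total: 4 + 1 = 5.

5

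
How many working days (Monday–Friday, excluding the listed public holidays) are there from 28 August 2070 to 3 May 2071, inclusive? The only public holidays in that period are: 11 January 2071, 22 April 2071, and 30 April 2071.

175 working days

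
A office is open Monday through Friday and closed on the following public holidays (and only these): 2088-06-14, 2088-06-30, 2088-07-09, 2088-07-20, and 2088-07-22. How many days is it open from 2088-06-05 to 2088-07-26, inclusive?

2088-06-05 is a Saturday.
That's 52 days from start to end, counting both.
52 = 7 × 7 + 3, so there are 7 full weeks plus 3 extra days.
Each full week contributes 5 weekdays (Mon–Fri): 7 × 5 = 35.
The 3 extra days are Saturday, Sunday, Monday — 1 of them qualifies.
Total: 35 + 1 = 36.
Holidays: 2088-06-14 (Mon); 2088-06-30 (Wed); 2088-07-09 (Fri); 2088-07-20 (Tue); 2088-07-22 (Thu).
All 5 holidays fall on weekdays, so subtract 5.
Business days: 36 − 5 = 31.

31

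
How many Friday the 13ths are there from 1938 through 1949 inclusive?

19

Friday-the-13ths by year:
1938: May
1939: Jan, Oct
1940: Sep, Dec
1941: Jun
1942: Feb, Mar, Nov
1943: Aug
1944: Oct
1945: Apr, Jul
1946: Sep, Dec
1947: Jun
1948: Feb, Aug
1949: May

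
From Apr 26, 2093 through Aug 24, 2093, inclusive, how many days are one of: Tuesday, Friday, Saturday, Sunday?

69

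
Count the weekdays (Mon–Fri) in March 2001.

22 weekdays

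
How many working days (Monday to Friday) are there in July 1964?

23 weekdays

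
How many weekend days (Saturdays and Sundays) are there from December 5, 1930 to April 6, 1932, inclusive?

140

December 5, 1930 is a Friday.
From December 5, 1930 to April 6, 1932 is 489 days inclusive.
489 = 7 × 69 + 6, so there are 69 full weeks plus 6 extra days.
Each full week contributes 2 weekend days (Sat, Sun): 69 × 2 = 138.
The 6 extra days are Friday, Saturday, Sunday, Monday, Tuesday, Wednesday — 2 of them qualify.
Total: 138 + 2 = 140.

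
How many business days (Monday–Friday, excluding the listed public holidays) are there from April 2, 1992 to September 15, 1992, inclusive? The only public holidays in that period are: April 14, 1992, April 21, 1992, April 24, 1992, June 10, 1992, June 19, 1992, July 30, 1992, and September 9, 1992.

April 2, 1992 is a Thursday.
That's 167 days from start to end, counting both.
167 = 7 × 23 + 6, so there are 23 full weeks plus 6 extra days.
Each full week contributes 5 weekdays (Mon–Fri): 23 × 5 = 115.
The 6 extra days are Thu, Fri, Sat, Sun, Mon, Tue — 4 of them qualify.
Total: 115 + 4 = 119.
Holidays: April 14, 1992 (Tue); April 21, 1992 (Tue); April 24, 1992 (Fri); June 10, 1992 (Wed); June 19, 1992 (Fri); July 30, 1992 (Thu); September 9, 1992 (Wed).
All 7 holidays fall on weekdays, so subtract 7.
Business days: 119 − 7 = 112.

112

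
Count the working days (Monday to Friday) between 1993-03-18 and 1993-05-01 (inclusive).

32 weekdays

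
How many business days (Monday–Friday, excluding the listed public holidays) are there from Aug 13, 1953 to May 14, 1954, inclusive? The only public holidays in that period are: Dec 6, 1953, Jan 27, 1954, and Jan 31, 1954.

Aug 13, 1953 is a Thursday.
The range spans 275 days (inclusive of both endpoints).
275 = 7 × 39 + 2, so there are 39 full weeks plus 2 extra days.
Each full week contributes 5 weekdays (Mon–Fri): 39 × 5 = 195.
The 2 extra days are Thursday, Friday — 2 of them qualify.
Total: 195 + 2 = 197.
Holidays: Dec 6, 1953 (Sun); Jan 27, 1954 (Wed); Jan 31, 1954 (Sun).
1 of the 3 holidays fall on weekdays; the rest are weekends and were already excluded.
Business days: 197 − 1 = 196.

196 business days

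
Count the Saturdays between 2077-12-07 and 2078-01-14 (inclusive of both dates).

5

2077-12-07 is a Tuesday.
From 2077-12-07 to 2078-01-14 is 39 days inclusive.
39 = 7 × 5 + 4, so there are 5 full weeks plus 4 extra days.
Each full week contributes one Saturday: 5 so far.
The 4 extra days are Tue, Wed, Thu, Fri — none qualify.
Total: 5 + 0 = 5.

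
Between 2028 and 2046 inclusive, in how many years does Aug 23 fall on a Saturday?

Day of week of August 23 in each year:
2028: Wed, 2029: Thu, 2030: Fri, 2031: Sat ✓, 2032: Mon, 2033: Tue, 2034: Wed, 2035: Thu, 2036: Sat ✓, 2037: Sun, 2038: Mon, 2039: Tue, 2040: Thu, 2041: Fri, 2042: Sat ✓, 2043: Sun, 2044: Tue, 2045: Wed, 2046: Thu
Saturdays: 2031, 2036, 2042.

3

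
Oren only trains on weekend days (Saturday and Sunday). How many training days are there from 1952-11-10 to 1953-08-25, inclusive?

1952-11-10 is a Monday.
The range spans 289 days (inclusive of both endpoints).
289 = 7 × 41 + 2, so there are 41 full weeks plus 2 extra days.
Each full week contributes 2 weekend days (Sat, Sun): 41 × 2 = 82.
The 2 extra days are Mon, Tue — none qualify.
Total: 82 + 0 = 82.

82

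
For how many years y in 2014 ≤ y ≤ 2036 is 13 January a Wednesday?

3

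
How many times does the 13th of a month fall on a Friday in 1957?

The 13th falls on a Friday when the month's 13th has weekday Fri.
Jan 13 is Sun; Feb 13 is Wed; Mar 13 is Wed; Apr 13 is Sat; May 13 is Mon; Jun 13 is Thu; Jul 13 is Sat; Aug 13 is Tue; Sep 13 is Fri ✓; Oct 13 is Sun; Nov 13 is Wed; Dec 13 is Fri ✓.
Friday the 13ths: Sep, Dec.

2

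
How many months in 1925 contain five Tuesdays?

4

A month has five Tuesdays exactly when Tuesday falls within its first (length − 28) days.
Jan: 31 days, starts Thu → 5 of Thu, Fri, Sat
Feb: 28 days, starts Sun → 5 of (none)
Mar: 31 days, starts Sun → 5 of Sun, Mon, Tue ✓
Apr: 30 days, starts Wed → 5 of Wed, Thu
May: 31 days, starts Fri → 5 of Fri, Sat, Sun
Jun: 30 days, starts Mon → 5 of Mon, Tue ✓
Jul: 31 days, starts Wed → 5 of Wed, Thu, Fri
Aug: 31 days, starts Sat → 5 of Sat, Sun, Mon
Sep: 30 days, starts Tue → 5 of Tue, Wed ✓
Oct: 31 days, starts Thu → 5 of Thu, Fri, Sat
Nov: 30 days, starts Sun → 5 of Sun, Mon
Dec: 31 days, starts Tue → 5 of Tue, Wed, Thu ✓
Months with five Tuesdays: Mar, Jun, Sep, Dec.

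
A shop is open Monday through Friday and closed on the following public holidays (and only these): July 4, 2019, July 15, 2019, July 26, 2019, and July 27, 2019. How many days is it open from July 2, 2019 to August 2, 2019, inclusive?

July 2, 2019 is a Tuesday.
From July 2, 2019 to August 2, 2019 is 32 days inclusive.
32 = 7 × 4 + 4, so there are 4 full weeks plus 4 extra days.
Each full week contributes 5 weekdays (Mon–Fri): 4 × 5 = 20.
The 4 extra days are Tuesday, Wednesday, Thursday, Friday — 4 of them qualify.
Total: 20 + 4 = 24.
Holidays: July 4, 2019 (Thu); July 15, 2019 (Mon); July 26, 2019 (Fri); July 27, 2019 (Sat).
3 of the 4 holidays fall on weekdays; the rest are weekends and were already excluded.
Business days: 24 − 3 = 21.

21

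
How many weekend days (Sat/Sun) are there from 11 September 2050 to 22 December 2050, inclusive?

29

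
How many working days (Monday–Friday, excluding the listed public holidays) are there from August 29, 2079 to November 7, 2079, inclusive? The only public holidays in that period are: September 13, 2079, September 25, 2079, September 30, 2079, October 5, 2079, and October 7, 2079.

48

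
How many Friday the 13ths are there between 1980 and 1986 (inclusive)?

Friday-the-13ths by year:
1980: Jun
1981: Feb, Mar, Nov
1982: Aug
1983: May
1984: Jan, Apr, Jul
1985: Sep, Dec
1986: Jun

12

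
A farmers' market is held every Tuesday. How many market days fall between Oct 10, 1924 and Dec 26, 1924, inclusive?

11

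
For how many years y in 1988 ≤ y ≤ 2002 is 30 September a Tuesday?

1

Day of week of September 30 in each year:
1988: Fri, 1989: Sat, 1990: Sun, 1991: Mon, 1992: Wed, 1993: Thu, 1994: Fri, 1995: Sat, 1996: Mon, 1997: Tue ✓, 1998: Wed, 1999: Thu, 2000: Sat, 2001: Sun, 2002: Mon
Tuesdays: 1997.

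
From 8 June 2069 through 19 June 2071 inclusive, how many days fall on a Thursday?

8 June 2069 is a Saturday.
That's 742 days from start to end, counting both.
742 = 7 × 106, so the span is exactly 106 full weeks.
Each full week contributes one Thursday: 106 so far.

106 Thursdays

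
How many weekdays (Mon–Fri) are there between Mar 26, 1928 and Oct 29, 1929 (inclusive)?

417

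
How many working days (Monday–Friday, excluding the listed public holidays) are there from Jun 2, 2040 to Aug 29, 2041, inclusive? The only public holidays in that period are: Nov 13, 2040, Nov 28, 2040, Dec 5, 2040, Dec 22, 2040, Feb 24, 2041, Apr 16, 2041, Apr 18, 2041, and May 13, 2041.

Jun 2, 2040 is a Saturday.
From Jun 2, 2040 to Aug 29, 2041 is 454 days inclusive.
454 = 7 × 64 + 6, so there are 64 full weeks plus 6 extra days.
Each full week contributes 5 weekdays (Mon–Fri): 64 × 5 = 320.
The 6 extra days are Saturday, Sunday, Monday, Tuesday, Wednesday, Thursday — 4 of them qualify.
Total: 320 + 4 = 324.
Holidays: Nov 13, 2040 (Tue); Nov 28, 2040 (Wed); Dec 5, 2040 (Wed); Dec 22, 2040 (Sat); Feb 24, 2041 (Sun); Apr 16, 2041 (Tue); Apr 18, 2041 (Thu); May 13, 2041 (Mon).
6 of the 8 holidays fall on weekdays; the rest are weekends and were already excluded.
Business days: 324 − 6 = 318.

318 working days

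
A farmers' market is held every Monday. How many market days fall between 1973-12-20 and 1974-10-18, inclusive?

1973-12-20 is a Thursday.
The range spans 303 days (inclusive of both endpoints).
303 = 7 × 43 + 2, so there are 43 full weeks plus 2 extra days.
Each full week contributes one Monday: 43 so far.
The 2 extra days are Thursday, Friday — none qualify.
Total: 43 + 0 = 43.

43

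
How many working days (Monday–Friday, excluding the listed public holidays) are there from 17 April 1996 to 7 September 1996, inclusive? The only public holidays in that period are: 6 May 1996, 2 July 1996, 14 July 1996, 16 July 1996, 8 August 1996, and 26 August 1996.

98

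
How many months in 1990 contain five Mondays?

A month has five Mondays exactly when Monday falls within its first (length − 28) days.
Jan: 31 days, starts Mon → 5 of Mon, Tue, Wed ✓
Feb: 28 days, starts Thu → 5 of (none)
Mar: 31 days, starts Thu → 5 of Thu, Fri, Sat
Apr: 30 days, starts Sun → 5 of Sun, Mon ✓
May: 31 days, starts Tue → 5 of Tue, Wed, Thu
Jun: 30 days, starts Fri → 5 of Fri, Sat
Jul: 31 days, starts Sun → 5 of Sun, Mon, Tue ✓
Aug: 31 days, starts Wed → 5 of Wed, Thu, Fri
Sep: 30 days, starts Sat → 5 of Sat, Sun
Oct: 31 days, starts Mon → 5 of Mon, Tue, Wed ✓
Nov: 30 days, starts Thu → 5 of Thu, Fri
Dec: 31 days, starts Sat → 5 of Sat, Sun, Mon ✓
Months with five Mondays: Jan, Apr, Jul, Oct, Dec.

5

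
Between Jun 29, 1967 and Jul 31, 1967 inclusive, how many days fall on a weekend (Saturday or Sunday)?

10

Jun 29, 1967 is a Thursday.
The range spans 33 days (inclusive of both endpoints).
33 = 7 × 4 + 5, so there are 4 full weeks plus 5 extra days.
Each full week contributes 2 weekend days (Sat, Sun): 4 × 2 = 8.
The 5 extra days are Thu, Fri, Sat, Sun, Mon — 2 of them qualify.
Total: 8 + 2 = 10.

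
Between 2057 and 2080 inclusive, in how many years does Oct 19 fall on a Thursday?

Day of week of October 19 in each year:
2057: Fri, 2058: Sat, 2059: Sun, 2060: Tue, 2061: Wed, 2062: Thu ✓, 2063: Fri, 2064: Sun, 2065: Mon, 2066: Tue, 2067: Wed, 2068: Fri, 2069: Sat, 2070: Sun, 2071: Mon, 2072: Wed, 2073: Thu ✓, 2074: Fri, 2075: Sat, 2076: Mon, 2077: Tue, 2078: Wed, 2079: Thu ✓, 2080: Sat
Thursdays: 2062, 2073, 2079.

3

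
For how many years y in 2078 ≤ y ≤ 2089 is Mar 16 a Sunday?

Day of week of March 16 in each year:
2078: Wed, 2079: Thu, 2080: Sat, 2081: Sun ✓, 2082: Mon, 2083: Tue, 2084: Thu, 2085: Fri, 2086: Sat, 2087: Sun ✓, 2088: Tue, 2089: Wed
Sundays: 2081, 2087.

2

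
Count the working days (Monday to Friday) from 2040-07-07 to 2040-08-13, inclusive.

2040-07-07 is a Saturday.
That's 38 days from start to end, counting both.
38 = 7 × 5 + 3, so there are 5 full weeks plus 3 extra days.
Each full week contributes 5 weekdays (Mon–Fri): 5 × 5 = 25.
The 3 extra days are Sat, Sun, Mon — 1 of them qualifies.
Total: 25 + 1 = 26.

26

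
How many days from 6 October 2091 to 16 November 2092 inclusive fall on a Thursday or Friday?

6 October 2091 is a Saturday.
The range spans 408 days (inclusive of both endpoints).
408 = 7 × 58 + 2, so there are 58 full weeks plus 2 extra days.
Each full week contributes 2 days from the set (Thu, Fri): 58 × 2 = 116.
The 2 extra days are Saturday, Sunday — none qualify.
Total: 116 + 0 = 116.

116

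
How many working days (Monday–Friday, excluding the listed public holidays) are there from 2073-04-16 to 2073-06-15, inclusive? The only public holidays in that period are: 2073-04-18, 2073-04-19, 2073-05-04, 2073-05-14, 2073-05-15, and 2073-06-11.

2073-04-16 is a Sunday.
The range spans 61 days (inclusive of both endpoints).
61 = 7 × 8 + 5, so there are 8 full weeks plus 5 extra days.
Each full week contributes 5 weekdays (Mon–Fri): 8 × 5 = 40.
The 5 extra days are Sunday, Monday, Tuesday, Wednesday, Thursday — 4 of them qualify.
Total: 40 + 4 = 44.
Holidays: 2073-04-18 (Tue); 2073-04-19 (Wed); 2073-05-04 (Thu); 2073-05-14 (Sun); 2073-05-15 (Mon); 2073-06-11 (Sun).
4 of the 6 holidays fall on weekdays; the rest are weekends and were already excluded.
Business days: 44 − 4 = 40.

40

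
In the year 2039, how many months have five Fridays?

4

A month has five Fridays exactly when Friday falls within its first (length − 28) days.
Jan: 31 days, starts Sat → 5 of Sat, Sun, Mon
Feb: 28 days, starts Tue → 5 of (none)
Mar: 31 days, starts Tue → 5 of Tue, Wed, Thu
Apr: 30 days, starts Fri → 5 of Fri, Sat ✓
May: 31 days, starts Sun → 5 of Sun, Mon, Tue
Jun: 30 days, starts Wed → 5 of Wed, Thu
Jul: 31 days, starts Fri → 5 of Fri, Sat, Sun ✓
Aug: 31 days, starts Mon → 5 of Mon, Tue, Wed
Sep: 30 days, starts Thu → 5 of Thu, Fri ✓
Oct: 31 days, starts Sat → 5 of Sat, Sun, Mon
Nov: 30 days, starts Tue → 5 of Tue, Wed
Dec: 31 days, starts Thu → 5 of Thu, Fri, Sat ✓
Months with five Fridays: Apr, Jul, Sep, Dec.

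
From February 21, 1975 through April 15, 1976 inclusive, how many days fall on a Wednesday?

February 21, 1975 is a Friday.
From February 21, 1975 to April 15, 1976 is 420 days inclusive.
420 = 7 × 60, so the span is exactly 60 full weeks.
Each full week contributes one Wednesday: 60 so far.

60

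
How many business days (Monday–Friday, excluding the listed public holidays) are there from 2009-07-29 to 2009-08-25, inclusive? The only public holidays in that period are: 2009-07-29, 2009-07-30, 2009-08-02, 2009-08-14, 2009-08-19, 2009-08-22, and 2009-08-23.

2009-07-29 is a Wednesday.
That's 28 days from start to end, counting both.
28 = 7 × 4, so the span is exactly 4 full weeks.
Each full week contributes 5 weekdays (Mon–Fri): 4 × 5 = 20.
Holidays: 2009-07-29 (Wed); 2009-07-30 (Thu); 2009-08-02 (Sun); 2009-08-14 (Fri); 2009-08-19 (Wed); 2009-08-22 (Sat); 2009-08-23 (Sun).
4 of the 7 holidays fall on weekdays; the rest are weekends and were already excluded.
Business days: 20 − 4 = 16.

16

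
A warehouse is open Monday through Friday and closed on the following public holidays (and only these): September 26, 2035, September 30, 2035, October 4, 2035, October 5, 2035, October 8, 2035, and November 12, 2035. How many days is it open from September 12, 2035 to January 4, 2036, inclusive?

78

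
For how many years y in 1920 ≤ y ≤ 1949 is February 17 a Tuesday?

Day of week of February 17 in each year:
1920: Tue ✓, 1921: Thu, 1922: Fri, 1923: Sat, 1924: Sun, 1925: Tue ✓, 1926: Wed, 1927: Thu, 1928: Fri, 1929: Sun, 1930: Mon, 1931: Tue ✓, 1932: Wed, 1933: Fri, 1934: Sat, 1935: Sun, 1936: Mon, 1937: Wed, 1938: Thu, 1939: Fri, 1940: Sat, 1941: Mon, 1942: Tue ✓, 1943: Wed, 1944: Thu, 1945: Sat, 1946: Sun, 1947: Mon, 1948: Tue ✓, 1949: Thu
Tuesdays: 1920, 1925, 1931, 1942, 1948.

5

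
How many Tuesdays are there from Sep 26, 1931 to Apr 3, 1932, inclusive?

27

Sep 26, 1931 is a Saturday.
The range spans 191 days (inclusive of both endpoints).
191 = 7 × 27 + 2, so there are 27 full weeks plus 2 extra days.
Each full week contributes one Tuesday: 27 so far.
The 2 extra days are Sat, Sun — none qualify.
Total: 27 + 0 = 27.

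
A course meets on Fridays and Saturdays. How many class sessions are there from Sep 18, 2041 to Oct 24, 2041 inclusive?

10

Sep 18, 2041 is a Wednesday.
The range spans 37 days (inclusive of both endpoints).
37 = 7 × 5 + 2, so there are 5 full weeks plus 2 extra days.
Each full week contributes 2 days from the set (Fri, Sat): 5 × 2 = 10.
The 2 extra days are Wed, Thu — none qualify.
Total: 10 + 0 = 10.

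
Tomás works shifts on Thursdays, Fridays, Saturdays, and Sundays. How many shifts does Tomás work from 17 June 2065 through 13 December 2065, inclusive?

104

17 June 2065 is a Wednesday.
The range spans 180 days (inclusive of both endpoints).
180 = 7 × 25 + 5, so there are 25 full weeks plus 5 extra days.
Each full week contributes 4 days from the set (Thu, Fri, Sat, Sun): 25 × 4 = 100.
The 5 extra days are Wednesday, Thursday, Friday, Saturday, Sunday — 4 of them qualify.
Total: 100 + 4 = 104.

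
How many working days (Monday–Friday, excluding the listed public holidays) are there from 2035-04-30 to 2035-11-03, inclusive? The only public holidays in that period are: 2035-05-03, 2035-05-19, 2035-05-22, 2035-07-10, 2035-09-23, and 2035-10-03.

131

2035-04-30 is a Monday.
From 2035-04-30 to 2035-11-03 is 188 days inclusive.
188 = 7 × 26 + 6, so there are 26 full weeks plus 6 extra days.
Each full week contributes 5 weekdays (Mon–Fri): 26 × 5 = 130.
The 6 extra days are Mon, Tue, Wed, Thu, Fri, Sat — 5 of them qualify.
Total: 130 + 5 = 135.
Holidays: 2035-05-03 (Thu); 2035-05-19 (Sat); 2035-05-22 (Tue); 2035-07-10 (Tue); 2035-09-23 (Sun); 2035-10-03 (Wed).
4 of the 6 holidays fall on weekdays; the rest are weekends and were already excluded.
Business days: 135 − 4 = 131.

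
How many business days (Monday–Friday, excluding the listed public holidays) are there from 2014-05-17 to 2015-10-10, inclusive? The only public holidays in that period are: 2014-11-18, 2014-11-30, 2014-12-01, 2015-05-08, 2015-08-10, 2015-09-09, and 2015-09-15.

2014-05-17 is a Saturday.
That's 512 days from start to end, counting both.
512 = 7 × 73 + 1, so there are 73 full weeks plus 1 extra day.
Each full week contributes 5 weekdays (Mon–Fri): 73 × 5 = 365.
The 1 extra day is Sat — none qualify.
Total: 365 + 0 = 365.
Holidays: 2014-11-18 (Tue); 2014-11-30 (Sun); 2014-12-01 (Mon); 2015-05-08 (Fri); 2015-08-10 (Mon); 2015-09-09 (Wed); 2015-09-15 (Tue).
6 of the 7 holidays fall on weekdays; the rest are weekends and were already excluded.
Business days: 365 − 6 = 359.

359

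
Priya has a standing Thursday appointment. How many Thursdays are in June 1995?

5

June 1, 1995 is a Thursday.
That's 30 days from start to end, counting both.
30 = 7 × 4 + 2, so there are 4 full weeks plus 2 extra days.
Each full week contributes one Thursday: 4 so far.
The 2 extra days are Thu, Fri — 1 of them qualifies.
Total: 4 + 1 = 5.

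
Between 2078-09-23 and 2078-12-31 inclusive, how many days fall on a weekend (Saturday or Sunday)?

2078-09-23 is a Friday.
The range spans 100 days (inclusive of both endpoints).
100 = 7 × 14 + 2, so there are 14 full weeks plus 2 extra days.
Each full week contributes 2 weekend days (Sat, Sun): 14 × 2 = 28.
The 2 extra days are Fri, Sat — 1 of them qualifies.
Total: 28 + 1 = 29.

29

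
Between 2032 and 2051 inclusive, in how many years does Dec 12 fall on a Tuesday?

Day of week of December 12 in each year:
2032: Sun, 2033: Mon, 2034: Tue ✓, 2035: Wed, 2036: Fri, 2037: Sat, 2038: Sun, 2039: Mon, 2040: Wed, 2041: Thu, 2042: Fri, 2043: Sat, 2044: Mon, 2045: Tue ✓, 2046: Wed, 2047: Thu, 2048: Sat, 2049: Sun, 2050: Mon, 2051: Tue ✓
Tuesdays: 2034, 2045, 2051.

3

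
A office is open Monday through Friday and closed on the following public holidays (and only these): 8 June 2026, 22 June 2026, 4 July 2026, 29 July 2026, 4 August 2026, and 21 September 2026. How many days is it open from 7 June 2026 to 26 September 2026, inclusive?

75

7 June 2026 is a Sunday.
From 7 June 2026 to 26 September 2026 is 112 days inclusive.
112 = 7 × 16, so the span is exactly 16 full weeks.
Each full week contributes 5 weekdays (Mon–Fri): 16 × 5 = 80.
Holidays: 8 June 2026 (Mon); 22 June 2026 (Mon); 4 July 2026 (Sat); 29 July 2026 (Wed); 4 August 2026 (Tue); 21 September 2026 (Mon).
5 of the 6 holidays fall on weekdays; the rest are weekends and were already excluded.
Business days: 80 − 5 = 75.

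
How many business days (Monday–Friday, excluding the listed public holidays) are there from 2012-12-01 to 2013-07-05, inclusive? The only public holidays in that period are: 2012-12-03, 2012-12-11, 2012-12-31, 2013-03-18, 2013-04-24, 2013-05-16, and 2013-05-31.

148 business days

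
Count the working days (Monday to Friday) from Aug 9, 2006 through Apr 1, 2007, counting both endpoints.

Aug 9, 2006 is a Wednesday.
That's 236 days from start to end, counting both.
236 = 7 × 33 + 5, so there are 33 full weeks plus 5 extra days.
Each full week contributes 5 weekdays (Mon–Fri): 33 × 5 = 165.
The 5 extra days are Wednesday, Thursday, Friday, Saturday, Sunday — 3 of them qualify.
Total: 165 + 3 = 168.

168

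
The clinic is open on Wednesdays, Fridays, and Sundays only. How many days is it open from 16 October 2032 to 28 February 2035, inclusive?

371

16 October 2032 is a Saturday.
The range spans 866 days (inclusive of both endpoints).
866 = 7 × 123 + 5, so there are 123 full weeks plus 5 extra days.
Each full week contributes 3 days from the set (Wed, Fri, Sun): 123 × 3 = 369.
The 5 extra days are Saturday, Sunday, Monday, Tuesday, Wednesday — 2 of them qualify.
Total: 369 + 2 = 371.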